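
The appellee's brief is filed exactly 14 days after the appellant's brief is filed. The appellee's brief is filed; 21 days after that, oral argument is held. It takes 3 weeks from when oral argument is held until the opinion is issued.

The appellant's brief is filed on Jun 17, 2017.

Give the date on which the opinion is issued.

Aug 12, 2017

The appellant's brief is filed: Jun 17, 2017.
The appellee's brief is filed: Jun 17, 2017 + 14 days = Jul 1, 2017.
Oral argument is held: Jul 1, 2017 + 21 days = Jul 22, 2017.
The opinion is issued: Jul 22, 2017 + 3 weeks = Aug 12, 2017.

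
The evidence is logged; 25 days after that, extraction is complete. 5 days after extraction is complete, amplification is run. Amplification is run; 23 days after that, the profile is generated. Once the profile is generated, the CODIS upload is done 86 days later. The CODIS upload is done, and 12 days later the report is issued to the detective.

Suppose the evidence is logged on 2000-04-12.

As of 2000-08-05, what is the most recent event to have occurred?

The profile is generated

The evidence is logged: Apr 12, 2000.
Extraction is complete: Apr 12, 2000 + 25 days = May 7, 2000.
Amplification is run: May 7, 2000 + 5 days = May 12, 2000.
The profile is generated: May 12, 2000 + 23 days = Jun 4, 2000.
The CODIS upload is done: Jun 4, 2000 + 86 days = Aug 29, 2000.
The report is issued to the detective: Aug 29, 2000 + 12 days = Sep 10, 2000.
Aug 5, 2000 falls between when the profile is generated (Jun 4, 2000) and when the CODIS upload is done (Aug 29, 2000).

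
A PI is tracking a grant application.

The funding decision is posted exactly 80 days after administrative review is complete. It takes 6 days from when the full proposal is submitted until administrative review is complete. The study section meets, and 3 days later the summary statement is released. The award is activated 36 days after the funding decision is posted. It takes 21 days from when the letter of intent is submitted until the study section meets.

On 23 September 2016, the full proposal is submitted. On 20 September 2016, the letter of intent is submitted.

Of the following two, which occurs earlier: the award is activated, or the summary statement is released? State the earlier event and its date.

The full proposal is submitted: Sep 23, 2016.
Administrative review is complete: Sep 23, 2016 + 6 days = Sep 29, 2016.
The funding decision is posted: Sep 29, 2016 + 80 days = Dec 18, 2016.
The award is activated: Dec 18, 2016 + 36 days = Jan 23, 2017.
The letter of intent is submitted: Sep 20, 2016.
The study section meets: Sep 20, 2016 + 21 days = Oct 11, 2016.
The summary statement is released: Oct 11, 2016 + 3 days = Oct 14, 2016.
Comparing: the award is activated on Jan 23, 2017 vs the summary statement is released on Oct 14, 2016. Earlier: the summary statement is released.

The summary statement is released — 14 October 2016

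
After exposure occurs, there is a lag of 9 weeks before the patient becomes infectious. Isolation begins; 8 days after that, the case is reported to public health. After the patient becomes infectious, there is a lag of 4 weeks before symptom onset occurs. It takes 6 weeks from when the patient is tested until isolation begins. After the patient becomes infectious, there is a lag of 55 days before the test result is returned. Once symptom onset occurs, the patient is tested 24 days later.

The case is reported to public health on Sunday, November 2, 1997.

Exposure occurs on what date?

The case is reported to public health: Nov 2, 1997.
Isolation begins: Nov 2, 1997 − 8 days = Oct 25, 1997.
The patient is tested: Oct 25, 1997 − 6 weeks = Sep 13, 1997.
Symptom onset occurs: Sep 13, 1997 − 24 days = Aug 20, 1997.
The patient becomes infectious: Aug 20, 1997 − 4 weeks = Jul 23, 1997.
Exposure occurs: Jul 23, 1997 − 9 weeks = May 21, 1997.

Wednesday, May 21, 1997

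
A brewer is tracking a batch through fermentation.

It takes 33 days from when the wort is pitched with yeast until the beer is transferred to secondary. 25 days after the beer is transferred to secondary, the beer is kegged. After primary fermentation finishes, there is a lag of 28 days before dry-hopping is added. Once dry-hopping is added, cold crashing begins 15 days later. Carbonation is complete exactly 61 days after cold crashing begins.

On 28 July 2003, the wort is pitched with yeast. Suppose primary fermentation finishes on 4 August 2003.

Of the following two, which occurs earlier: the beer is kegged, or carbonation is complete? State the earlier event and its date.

The beer is kegged — 24 September 2003

The wort is pitched with yeast: Jul 28, 2003.
The beer is transferred to secondary: Jul 28, 2003 + 33 days = Aug 30, 2003.
The beer is kegged: Aug 30, 2003 + 25 days = Sep 24, 2003.
Primary fermentation finishes: Aug 4, 2003.
Dry-hopping is added: Aug 4, 2003 + 28 days = Sep 1, 2003.
Cold crashing begins: Sep 1, 2003 + 15 days = Sep 16, 2003.
Carbonation is complete: Sep 16, 2003 + 61 days = Nov 16, 2003.
Comparing: the beer is kegged on Sep 24, 2003 vs carbonation is complete on Nov 16, 2003. Earlier: the beer is kegged.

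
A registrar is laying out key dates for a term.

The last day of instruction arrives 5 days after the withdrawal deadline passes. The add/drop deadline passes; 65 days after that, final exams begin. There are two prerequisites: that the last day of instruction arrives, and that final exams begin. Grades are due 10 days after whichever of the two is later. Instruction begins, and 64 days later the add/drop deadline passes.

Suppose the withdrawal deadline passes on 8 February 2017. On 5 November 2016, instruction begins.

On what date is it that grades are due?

24 March 2017

The withdrawal deadline passes: Feb 8, 2017.
The last day of instruction arrives: Feb 8, 2017 + 5 days = Feb 13, 2017.
Instruction begins: Nov 5, 2016.
The add/drop deadline passes: Nov 5, 2016 + 64 days = Jan 8, 2017.
Final exams begin: Jan 8, 2017 + 65 days = Mar 14, 2017.
Both prerequisites met — the last day of instruction arrives (Feb 13, 2017), final exams begin (Mar 14, 2017); the later is Mar 14, 2017.
Grades are due: Mar 14, 2017 + 10 days = Mar 24, 2017.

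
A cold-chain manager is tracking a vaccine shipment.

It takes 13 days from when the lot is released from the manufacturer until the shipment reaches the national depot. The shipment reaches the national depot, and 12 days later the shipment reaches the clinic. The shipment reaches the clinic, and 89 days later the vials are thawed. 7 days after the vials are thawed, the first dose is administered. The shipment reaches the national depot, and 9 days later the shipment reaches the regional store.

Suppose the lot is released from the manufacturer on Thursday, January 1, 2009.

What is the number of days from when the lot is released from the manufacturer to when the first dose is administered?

Causal path: the lot is released from the manufacturer → the shipment reaches the national depot → the shipment reaches the clinic → the vials are thawed → the first dose is administered.
Total delay along the path: 13 + 12 + 89 + 7 = 121 days.

121 days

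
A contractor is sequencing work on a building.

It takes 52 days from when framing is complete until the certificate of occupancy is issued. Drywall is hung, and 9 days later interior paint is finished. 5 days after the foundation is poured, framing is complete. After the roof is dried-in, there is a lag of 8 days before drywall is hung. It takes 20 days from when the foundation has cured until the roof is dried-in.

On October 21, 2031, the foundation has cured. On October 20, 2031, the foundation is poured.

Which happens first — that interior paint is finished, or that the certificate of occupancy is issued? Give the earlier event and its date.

The foundation has cured: Oct 21, 2031.
The roof is dried-in: Oct 21, 2031 + 20 days = Nov 10, 2031.
Drywall is hung: Nov 10, 2031 + 8 days = Nov 18, 2031.
Interior paint is finished: Nov 18, 2031 + 9 days = Nov 27, 2031.
The foundation is poured: Oct 20, 2031.
Framing is complete: Oct 20, 2031 + 5 days = Oct 25, 2031.
The certificate of occupancy is issued: Oct 25, 2031 + 52 days = Dec 16, 2031.
Comparing: interior paint is finished on Nov 27, 2031 vs the certificate of occupancy is issued on Dec 16, 2031. Earlier: interior paint is finished.

Interior paint is finished — November 27, 2031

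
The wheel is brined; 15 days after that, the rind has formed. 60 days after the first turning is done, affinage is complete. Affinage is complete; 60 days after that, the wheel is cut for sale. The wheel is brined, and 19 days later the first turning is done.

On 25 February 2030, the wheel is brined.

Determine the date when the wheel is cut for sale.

The wheel is brined: Feb 25, 2030.
The first turning is done: Feb 25, 2030 + 19 days = Mar 16, 2030.
Affinage is complete: Mar 16, 2030 + 60 days = May 15, 2030.
The wheel is cut for sale: May 15, 2030 + 60 days = Jul 14, 2030.

14 July 2030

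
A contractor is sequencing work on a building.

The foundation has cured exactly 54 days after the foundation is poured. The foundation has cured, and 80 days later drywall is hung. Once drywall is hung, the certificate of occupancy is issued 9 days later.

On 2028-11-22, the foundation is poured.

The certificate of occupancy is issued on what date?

2029-04-14

The foundation is poured: Nov 22, 2028.
The foundation has cured: Nov 22, 2028 + 54 days = Jan 15, 2029.
Drywall is hung: Jan 15, 2029 + 80 days = Apr 5, 2029.
The certificate of occupancy is issued: Apr 5, 2029 + 9 days = Apr 14, 2029.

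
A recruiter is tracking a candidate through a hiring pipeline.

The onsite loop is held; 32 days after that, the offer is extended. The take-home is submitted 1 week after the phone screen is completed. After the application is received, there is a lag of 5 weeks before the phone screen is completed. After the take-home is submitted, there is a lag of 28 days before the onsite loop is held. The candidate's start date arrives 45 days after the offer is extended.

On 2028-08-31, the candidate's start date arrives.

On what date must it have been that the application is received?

The candidate's start date arrives: Aug 31, 2028.
The offer is extended: Aug 31, 2028 − 45 days = Jul 17, 2028.
The onsite loop is held: Jul 17, 2028 − 32 days = Jun 15, 2028.
The take-home is submitted: Jun 15, 2028 − 28 days = May 18, 2028.
The phone screen is completed: May 18, 2028 − 1 week = May 11, 2028.
The application is received: May 11, 2028 − 5 weeks = Apr 6, 2028.

2028-04-06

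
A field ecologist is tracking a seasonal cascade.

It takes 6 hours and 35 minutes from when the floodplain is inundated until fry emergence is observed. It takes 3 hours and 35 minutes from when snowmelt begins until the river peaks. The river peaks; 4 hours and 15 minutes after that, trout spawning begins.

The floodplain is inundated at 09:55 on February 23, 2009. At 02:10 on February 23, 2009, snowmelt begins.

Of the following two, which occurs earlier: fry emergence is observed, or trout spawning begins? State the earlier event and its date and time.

The floodplain is inundated: 09:55 Feb 23, 2009.
Fry emergence is observed: 09:55 Feb 23, 2009 + 6h35m = 16:30 Feb 23, 2009.
Snowmelt begins: 02:10 Feb 23, 2009.
The river peaks: 02:10 Feb 23, 2009 + 3h35m = 05:45 Feb 23, 2009.
Trout spawning begins: 05:45 Feb 23, 2009 + 4h15m = 10:00 Feb 23, 2009.
Comparing: fry emergence is observed at 16:30 Feb 23, 2009 vs trout spawning begins at 10:00 Feb 23, 2009. Earlier: trout spawning begins.

Trout spawning begins — 10:00 on February 23, 2009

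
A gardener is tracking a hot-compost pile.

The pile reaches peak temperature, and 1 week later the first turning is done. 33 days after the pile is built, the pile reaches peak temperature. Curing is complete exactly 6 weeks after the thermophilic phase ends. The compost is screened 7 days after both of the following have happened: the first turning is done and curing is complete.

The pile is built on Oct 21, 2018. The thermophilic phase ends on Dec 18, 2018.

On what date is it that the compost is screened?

Feb 5, 2019

The pile is built: Oct 21, 2018.
The pile reaches peak temperature: Oct 21, 2018 + 33 days = Nov 23, 2018.
The first turning is done: Nov 23, 2018 + 1 week = Nov 30, 2018.
The thermophilic phase ends: Dec 18, 2018.
Curing is complete: Dec 18, 2018 + 6 weeks = Jan 29, 2019.
Both prerequisites met — the first turning is done (Nov 30, 2018), curing is complete (Jan 29, 2019); the later is Jan 29, 2019.
The compost is screened: Jan 29, 2019 + 7 days = Feb 5, 2019.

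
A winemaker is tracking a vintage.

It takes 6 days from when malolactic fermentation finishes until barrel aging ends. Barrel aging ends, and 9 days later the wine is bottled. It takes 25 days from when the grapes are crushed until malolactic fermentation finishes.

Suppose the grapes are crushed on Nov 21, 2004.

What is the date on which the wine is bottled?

The grapes are crushed: Nov 21, 2004.
Malolactic fermentation finishes: Nov 21, 2004 + 25 days = Dec 16, 2004.
Barrel aging ends: Dec 16, 2004 + 6 days = Dec 22, 2004.
The wine is bottled: Dec 22, 2004 + 9 days = Dec 31, 2004.

Dec 31, 2004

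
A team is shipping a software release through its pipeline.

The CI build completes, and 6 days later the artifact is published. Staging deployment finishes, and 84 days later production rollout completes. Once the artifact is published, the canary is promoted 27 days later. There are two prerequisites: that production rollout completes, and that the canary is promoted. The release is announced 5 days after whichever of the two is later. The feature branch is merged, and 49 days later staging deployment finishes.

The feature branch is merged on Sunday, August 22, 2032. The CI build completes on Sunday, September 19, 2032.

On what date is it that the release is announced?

The feature branch is merged: Aug 22, 2032.
Staging deployment finishes: Aug 22, 2032 + 49 days = Oct 10, 2032.
Production rollout completes: Oct 10, 2032 + 84 days = Jan 2, 2033.
The CI build completes: Sep 19, 2032.
The artifact is published: Sep 19, 2032 + 6 days = Sep 25, 2032.
The canary is promoted: Sep 25, 2032 + 27 days = Oct 22, 2032.
Both prerequisites met — production rollout completes (Jan 2, 2033), the canary is promoted (Oct 22, 2032); the later is Jan 2, 2033.
The release is announced: Jan 2, 2033 + 5 days = Jan 7, 2033.

Friday, January 7, 2033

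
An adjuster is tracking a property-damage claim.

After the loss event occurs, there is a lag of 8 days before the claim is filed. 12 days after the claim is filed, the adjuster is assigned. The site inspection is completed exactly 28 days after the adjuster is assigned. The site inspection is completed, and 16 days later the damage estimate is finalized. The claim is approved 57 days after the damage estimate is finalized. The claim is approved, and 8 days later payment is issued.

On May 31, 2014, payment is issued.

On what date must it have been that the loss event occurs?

Payment is issued: May 31, 2014.
The claim is approved: May 31, 2014 − 8 days = May 23, 2014.
The damage estimate is finalized: May 23, 2014 − 57 days = Mar 27, 2014.
The site inspection is completed: Mar 27, 2014 − 16 days = Mar 11, 2014.
The adjuster is assigned: Mar 11, 2014 − 28 days = Feb 11, 2014.
The claim is filed: Feb 11, 2014 − 12 days = Jan 30, 2014.
The loss event occurs: Jan 30, 2014 − 8 days = Jan 22, 2014.

January 22, 2014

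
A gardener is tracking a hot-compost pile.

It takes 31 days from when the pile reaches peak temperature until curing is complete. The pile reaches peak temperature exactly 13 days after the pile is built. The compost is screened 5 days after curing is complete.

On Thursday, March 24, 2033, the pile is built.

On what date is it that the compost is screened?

The pile is built: Mar 24, 2033.
The pile reaches peak temperature: Mar 24, 2033 + 13 days = Apr 6, 2033.
Curing is complete: Apr 6, 2033 + 31 days = May 7, 2033.
The compost is screened: May 7, 2033 + 5 days = May 12, 2033.

Thursday, May 12, 2033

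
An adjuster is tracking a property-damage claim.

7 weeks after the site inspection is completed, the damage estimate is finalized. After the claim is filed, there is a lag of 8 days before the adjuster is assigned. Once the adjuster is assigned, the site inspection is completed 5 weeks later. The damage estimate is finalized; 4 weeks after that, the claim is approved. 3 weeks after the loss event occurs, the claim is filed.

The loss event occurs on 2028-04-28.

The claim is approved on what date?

2028-09-16

The loss event occurs: Apr 28, 2028.
The claim is filed: Apr 28, 2028 + 3 weeks = May 19, 2028.
The adjuster is assigned: May 19, 2028 + 8 days = May 27, 2028.
The site inspection is completed: May 27, 2028 + 5 weeks = Jul 1, 2028.
The damage estimate is finalized: Jul 1, 2028 + 7 weeks = Aug 19, 2028.
The claim is approved: Aug 19, 2028 + 4 weeks = Sep 16, 2028.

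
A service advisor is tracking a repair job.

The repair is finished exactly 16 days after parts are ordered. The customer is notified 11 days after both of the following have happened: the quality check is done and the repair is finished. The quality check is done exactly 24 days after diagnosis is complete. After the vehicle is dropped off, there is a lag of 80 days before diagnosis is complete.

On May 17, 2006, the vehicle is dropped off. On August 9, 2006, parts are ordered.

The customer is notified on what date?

September 9, 2006

The vehicle is dropped off: May 17, 2006.
Diagnosis is complete: May 17, 2006 + 80 days = Aug 5, 2006.
The quality check is done: Aug 5, 2006 + 24 days = Aug 29, 2006.
Parts are ordered: Aug 9, 2006.
The repair is finished: Aug 9, 2006 + 16 days = Aug 25, 2006.
Both prerequisites met — the quality check is done (Aug 29, 2006), the repair is finished (Aug 25, 2006); the later is Aug 29, 2006.
The customer is notified: Aug 29, 2006 + 11 days = Sep 9, 2006.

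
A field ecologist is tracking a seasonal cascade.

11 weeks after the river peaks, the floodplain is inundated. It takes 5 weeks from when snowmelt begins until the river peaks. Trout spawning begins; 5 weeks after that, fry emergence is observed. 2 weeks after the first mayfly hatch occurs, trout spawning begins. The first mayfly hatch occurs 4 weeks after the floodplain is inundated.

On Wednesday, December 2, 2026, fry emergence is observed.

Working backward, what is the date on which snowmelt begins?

Wednesday, May 27, 2026

Fry emergence is observed: Dec 2, 2026.
Trout spawning begins: Dec 2, 2026 − 5 weeks = Oct 28, 2026.
The first mayfly hatch occurs: Oct 28, 2026 − 2 weeks = Oct 14, 2026.
The floodplain is inundated: Oct 14, 2026 − 4 weeks = Sep 16, 2026.
The river peaks: Sep 16, 2026 − 11 weeks = Jul 1, 2026.
Snowmelt begins: Jul 1, 2026 − 5 weeks = May 27, 2026.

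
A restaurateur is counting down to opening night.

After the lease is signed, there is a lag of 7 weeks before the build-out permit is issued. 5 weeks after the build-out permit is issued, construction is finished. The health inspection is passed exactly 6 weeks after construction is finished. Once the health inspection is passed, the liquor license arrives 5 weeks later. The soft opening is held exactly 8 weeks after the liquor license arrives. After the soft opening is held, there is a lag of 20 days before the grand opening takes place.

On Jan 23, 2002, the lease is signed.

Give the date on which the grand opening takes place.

The lease is signed: Jan 23, 2002.
The build-out permit is issued: Jan 23, 2002 + 7 weeks = Mar 13, 2002.
Construction is finished: Mar 13, 2002 + 5 weeks = Apr 17, 2002.
The health inspection is passed: Apr 17, 2002 + 6 weeks = May 29, 2002.
The liquor license arrives: May 29, 2002 + 5 weeks = Jul 3, 2002.
The soft opening is held: Jul 3, 2002 + 8 weeks = Aug 28, 2002.
The grand opening takes place: Aug 28, 2002 + 20 days = Sep 17, 2002.

Sep 17, 2002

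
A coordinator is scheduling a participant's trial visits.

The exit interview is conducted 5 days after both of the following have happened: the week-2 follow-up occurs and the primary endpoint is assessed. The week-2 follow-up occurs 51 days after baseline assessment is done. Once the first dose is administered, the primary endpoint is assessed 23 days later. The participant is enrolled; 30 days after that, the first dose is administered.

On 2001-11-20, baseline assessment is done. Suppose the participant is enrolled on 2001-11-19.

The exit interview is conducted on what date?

Baseline assessment is done: Nov 20, 2001.
The week-2 follow-up occurs: Nov 20, 2001 + 51 days = Jan 10, 2002.
The participant is enrolled: Nov 19, 2001.
The first dose is administered: Nov 19, 2001 + 30 days = Dec 19, 2001.
The primary endpoint is assessed: Dec 19, 2001 + 23 days = Jan 11, 2002.
Both prerequisites met — the week-2 follow-up occurs (Jan 10, 2002), the primary endpoint is assessed (Jan 11, 2002); the later is Jan 11, 2002.
The exit interview is conducted: Jan 11, 2002 + 5 days = Jan 16, 2002.

2002-01-16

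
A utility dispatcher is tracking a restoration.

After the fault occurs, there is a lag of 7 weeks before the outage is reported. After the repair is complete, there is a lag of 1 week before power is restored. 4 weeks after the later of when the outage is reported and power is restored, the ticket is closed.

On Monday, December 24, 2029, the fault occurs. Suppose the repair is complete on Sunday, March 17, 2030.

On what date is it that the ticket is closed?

Sunday, April 21, 2030

The fault occurs: Dec 24, 2029.
The outage is reported: Dec 24, 2029 + 7 weeks = Feb 11, 2030.
The repair is complete: Mar 17, 2030.
Power is restored: Mar 17, 2030 + 1 week = Mar 24, 2030.
Both prerequisites met — the outage is reported (Feb 11, 2030), power is restored (Mar 24, 2030); the later is Mar 24, 2030.
The ticket is closed: Mar 24, 2030 + 4 weeks = Apr 21, 2030.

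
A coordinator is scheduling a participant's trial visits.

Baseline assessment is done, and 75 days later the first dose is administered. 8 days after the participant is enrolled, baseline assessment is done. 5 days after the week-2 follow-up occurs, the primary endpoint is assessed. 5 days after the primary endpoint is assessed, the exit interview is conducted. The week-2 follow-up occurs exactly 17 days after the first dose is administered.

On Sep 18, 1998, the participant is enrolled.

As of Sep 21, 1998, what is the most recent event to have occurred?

The participant is enrolled: Sep 18, 1998.
Baseline assessment is done: Sep 18, 1998 + 8 days = Sep 26, 1998.
The first dose is administered: Sep 26, 1998 + 75 days = Dec 10, 1998.
The week-2 follow-up occurs: Dec 10, 1998 + 17 days = Dec 27, 1998.
The primary endpoint is assessed: Dec 27, 1998 + 5 days = Jan 1, 1999.
The exit interview is conducted: Jan 1, 1999 + 5 days = Jan 6, 1999.
Sep 21, 1998 falls between when the participant is enrolled (Sep 18, 1998) and when baseline assessment is done (Sep 26, 1998).

The participant is enrolled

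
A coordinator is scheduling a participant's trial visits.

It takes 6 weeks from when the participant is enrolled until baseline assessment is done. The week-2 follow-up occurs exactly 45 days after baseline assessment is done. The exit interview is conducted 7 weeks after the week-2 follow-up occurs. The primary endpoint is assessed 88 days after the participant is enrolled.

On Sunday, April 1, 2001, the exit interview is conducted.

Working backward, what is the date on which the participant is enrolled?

Thursday, November 16, 2000

The exit interview is conducted: Apr 1, 2001.
The week-2 follow-up occurs: Apr 1, 2001 − 7 weeks = Feb 11, 2001.
Baseline assessment is done: Feb 11, 2001 − 45 days = Dec 28, 2000.
The participant is enrolled: Dec 28, 2000 − 6 weeks = Nov 16, 2000.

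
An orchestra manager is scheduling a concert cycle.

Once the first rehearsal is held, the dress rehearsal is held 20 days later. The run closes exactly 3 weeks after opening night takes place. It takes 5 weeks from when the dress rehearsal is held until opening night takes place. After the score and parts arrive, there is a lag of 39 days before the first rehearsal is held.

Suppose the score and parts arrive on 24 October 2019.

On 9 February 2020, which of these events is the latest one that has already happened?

Opening night takes place

The score and parts arrive: Oct 24, 2019.
The first rehearsal is held: Oct 24, 2019 + 39 days = Dec 2, 2019.
The dress rehearsal is held: Dec 2, 2019 + 20 days = Dec 22, 2019.
Opening night takes place: Dec 22, 2019 + 5 weeks = Jan 26, 2020.
The run closes: Jan 26, 2020 + 3 weeks = Feb 16, 2020.
Feb 9, 2020 falls between when opening night takes place (Jan 26, 2020) and when the run closes (Feb 16, 2020).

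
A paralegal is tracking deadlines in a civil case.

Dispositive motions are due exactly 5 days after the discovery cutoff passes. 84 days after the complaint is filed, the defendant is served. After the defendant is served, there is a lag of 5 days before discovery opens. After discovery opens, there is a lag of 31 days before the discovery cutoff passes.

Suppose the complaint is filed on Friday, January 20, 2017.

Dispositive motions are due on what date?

The complaint is filed: Jan 20, 2017.
The defendant is served: Jan 20, 2017 + 84 days = Apr 14, 2017.
Discovery opens: Apr 14, 2017 + 5 days = Apr 19, 2017.
The discovery cutoff passes: Apr 19, 2017 + 31 days = May 20, 2017.
Dispositive motions are due: May 20, 2017 + 5 days = May 25, 2017.

Thursday, May 25, 2017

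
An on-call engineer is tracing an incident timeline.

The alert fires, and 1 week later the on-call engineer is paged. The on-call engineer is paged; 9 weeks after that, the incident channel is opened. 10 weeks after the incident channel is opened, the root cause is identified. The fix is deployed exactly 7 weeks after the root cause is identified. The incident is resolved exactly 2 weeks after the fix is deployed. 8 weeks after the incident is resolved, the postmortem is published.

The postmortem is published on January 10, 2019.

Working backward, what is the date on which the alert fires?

April 26, 2018

The postmortem is published: Jan 10, 2019.
The incident is resolved: Jan 10, 2019 − 8 weeks = Nov 15, 2018.
The fix is deployed: Nov 15, 2018 − 2 weeks = Nov 1, 2018.
The root cause is identified: Nov 1, 2018 − 7 weeks = Sep 13, 2018.
The incident channel is opened: Sep 13, 2018 − 10 weeks = Jul 5, 2018.
The on-call engineer is paged: Jul 5, 2018 − 9 weeks = May 3, 2018.
The alert fires: May 3, 2018 − 1 week = Apr 26, 2018.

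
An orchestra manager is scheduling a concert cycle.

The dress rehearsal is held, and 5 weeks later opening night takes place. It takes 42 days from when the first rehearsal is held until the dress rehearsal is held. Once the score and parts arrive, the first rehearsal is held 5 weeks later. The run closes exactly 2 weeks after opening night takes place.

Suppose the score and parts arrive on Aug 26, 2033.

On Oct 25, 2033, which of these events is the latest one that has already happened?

The first rehearsal is held

The score and parts arrive: Aug 26, 2033.
The first rehearsal is held: Aug 26, 2033 + 5 weeks = Sep 30, 2033.
The dress rehearsal is held: Sep 30, 2033 + 42 days = Nov 11, 2033.
Opening night takes place: Nov 11, 2033 + 5 weeks = Dec 16, 2033.
The run closes: Dec 16, 2033 + 2 weeks = Dec 30, 2033.
Oct 25, 2033 falls between when the first rehearsal is held (Sep 30, 2033) and when the dress rehearsal is held (Nov 11, 2033).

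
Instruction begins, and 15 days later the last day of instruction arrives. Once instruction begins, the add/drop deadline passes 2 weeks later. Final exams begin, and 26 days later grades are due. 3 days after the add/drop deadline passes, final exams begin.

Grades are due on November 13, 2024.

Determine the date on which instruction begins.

October 1, 2024

Grades are due: Nov 13, 2024.
Final exams begin: Nov 13, 2024 − 26 days = Oct 18, 2024.
The add/drop deadline passes: Oct 18, 2024 − 3 days = Oct 15, 2024.
Instruction begins: Oct 15, 2024 − 2 weeks = Oct 1, 2024.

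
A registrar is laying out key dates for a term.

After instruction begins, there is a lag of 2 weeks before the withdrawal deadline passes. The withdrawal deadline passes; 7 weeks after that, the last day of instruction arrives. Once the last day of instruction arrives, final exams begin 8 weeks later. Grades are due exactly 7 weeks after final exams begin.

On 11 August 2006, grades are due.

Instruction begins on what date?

Grades are due: Aug 11, 2006.
Final exams begin: Aug 11, 2006 − 7 weeks = Jun 23, 2006.
The last day of instruction arrives: Jun 23, 2006 − 8 weeks = Apr 28, 2006.
The withdrawal deadline passes: Apr 28, 2006 − 7 weeks = Mar 10, 2006.
Instruction begins: Mar 10, 2006 − 2 weeks = Feb 24, 2006.

24 February 2006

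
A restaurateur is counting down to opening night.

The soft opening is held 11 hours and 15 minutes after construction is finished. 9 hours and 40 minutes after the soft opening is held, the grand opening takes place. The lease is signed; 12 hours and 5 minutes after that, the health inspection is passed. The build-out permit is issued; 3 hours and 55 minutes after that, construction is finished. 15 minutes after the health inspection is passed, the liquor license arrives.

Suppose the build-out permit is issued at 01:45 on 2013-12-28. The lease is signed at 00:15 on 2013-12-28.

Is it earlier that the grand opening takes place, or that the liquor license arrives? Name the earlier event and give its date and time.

The liquor license arrives — 12:35 on 2013-12-28

The build-out permit is issued: 01:45 Dec 28, 2013.
Construction is finished: 01:45 Dec 28, 2013 + 3h55m = 05:40 Dec 28, 2013.
The soft opening is held: 05:40 Dec 28, 2013 + 11h15m = 16:55 Dec 28, 2013.
The grand opening takes place: 16:55 Dec 28, 2013 + 9h40m = 02:35 Dec 29, 2013.
The lease is signed: 00:15 Dec 28, 2013.
The health inspection is passed: 00:15 Dec 28, 2013 + 12h05m = 12:20 Dec 28, 2013.
The liquor license arrives: 12:20 Dec 28, 2013 + 15m = 12:35 Dec 28, 2013.
Comparing: the grand opening takes place at 02:35 Dec 29, 2013 vs the liquor license arrives at 12:35 Dec 28, 2013. Earlier: the liquor license arrives.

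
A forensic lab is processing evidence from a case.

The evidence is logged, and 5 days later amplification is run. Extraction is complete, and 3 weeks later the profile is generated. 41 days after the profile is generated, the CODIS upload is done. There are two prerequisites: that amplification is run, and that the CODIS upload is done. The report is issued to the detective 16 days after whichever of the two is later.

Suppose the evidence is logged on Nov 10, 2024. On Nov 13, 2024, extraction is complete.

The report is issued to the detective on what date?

The evidence is logged: Nov 10, 2024.
Amplification is run: Nov 10, 2024 + 5 days = Nov 15, 2024.
Extraction is complete: Nov 13, 2024.
The profile is generated: Nov 13, 2024 + 3 weeks = Dec 4, 2024.
The CODIS upload is done: Dec 4, 2024 + 41 days = Jan 14, 2025.
Both prerequisites met — amplification is run (Nov 15, 2024), the CODIS upload is done (Jan 14, 2025); the later is Jan 14, 2025.
The report is issued to the detective: Jan 14, 2025 + 16 days = Jan 30, 2025.

Jan 30, 2025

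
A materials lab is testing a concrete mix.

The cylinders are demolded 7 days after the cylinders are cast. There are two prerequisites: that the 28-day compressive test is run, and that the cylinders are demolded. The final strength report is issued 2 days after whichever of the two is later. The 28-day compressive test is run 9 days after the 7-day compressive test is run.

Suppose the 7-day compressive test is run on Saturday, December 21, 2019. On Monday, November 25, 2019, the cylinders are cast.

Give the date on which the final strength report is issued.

The 7-day compressive test is run: Dec 21, 2019.
The 28-day compressive test is run: Dec 21, 2019 + 9 days = Dec 30, 2019.
The cylinders are cast: Nov 25, 2019.
The cylinders are demolded: Nov 25, 2019 + 7 days = Dec 2, 2019.
Both prerequisites met — the 28-day compressive test is run (Dec 30, 2019), the cylinders are demolded (Dec 2, 2019); the later is Dec 30, 2019.
The final strength report is issued: Dec 30, 2019 + 2 days = Jan 1, 2020.

Wednesday, January 1, 2020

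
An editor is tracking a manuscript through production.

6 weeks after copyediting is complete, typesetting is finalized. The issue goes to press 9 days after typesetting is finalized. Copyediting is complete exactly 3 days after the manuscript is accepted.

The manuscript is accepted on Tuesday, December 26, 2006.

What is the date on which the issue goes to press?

Sunday, February 18, 2007

The manuscript is accepted: Dec 26, 2006.
Copyediting is complete: Dec 26, 2006 + 3 days = Dec 29, 2006.
Typesetting is finalized: Dec 29, 2006 + 6 weeks = Feb 9, 2007.
The issue goes to press: Feb 9, 2007 + 9 days = Feb 18, 2007.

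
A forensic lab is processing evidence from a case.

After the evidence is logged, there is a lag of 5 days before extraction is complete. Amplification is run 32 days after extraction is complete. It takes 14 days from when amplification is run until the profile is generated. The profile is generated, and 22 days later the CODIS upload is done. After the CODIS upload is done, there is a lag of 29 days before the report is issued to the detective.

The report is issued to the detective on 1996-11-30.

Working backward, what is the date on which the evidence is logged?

The report is issued to the detective: Nov 30, 1996.
The CODIS upload is done: Nov 30, 1996 − 29 days = Nov 1, 1996.
The profile is generated: Nov 1, 1996 − 22 days = Oct 10, 1996.
Amplification is run: Oct 10, 1996 − 14 days = Sep 26, 1996.
Extraction is complete: Sep 26, 1996 − 32 days = Aug 25, 1996.
The evidence is logged: Aug 25, 1996 − 5 days = Aug 20, 1996.

1996-08-20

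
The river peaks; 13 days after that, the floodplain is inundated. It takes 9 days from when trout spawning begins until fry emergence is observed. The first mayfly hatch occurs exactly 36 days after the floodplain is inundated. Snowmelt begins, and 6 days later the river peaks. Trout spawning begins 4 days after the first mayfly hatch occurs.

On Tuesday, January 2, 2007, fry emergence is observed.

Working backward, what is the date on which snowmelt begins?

Thursday, October 26, 2006

Fry emergence is observed: Jan 2, 2007.
Trout spawning begins: Jan 2, 2007 − 9 days = Dec 24, 2006.
The first mayfly hatch occurs: Dec 24, 2006 − 4 days = Dec 20, 2006.
The floodplain is inundated: Dec 20, 2006 − 36 days = Nov 14, 2006.
The river peaks: Nov 14, 2006 − 13 days = Nov 1, 2006.
Snowmelt begins: Nov 1, 2006 − 6 days = Oct 26, 2006.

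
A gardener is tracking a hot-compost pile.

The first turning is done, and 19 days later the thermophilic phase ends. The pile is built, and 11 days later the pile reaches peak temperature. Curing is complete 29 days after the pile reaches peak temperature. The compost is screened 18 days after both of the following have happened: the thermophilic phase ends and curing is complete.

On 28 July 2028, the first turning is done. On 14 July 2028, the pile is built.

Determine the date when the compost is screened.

The first turning is done: Jul 28, 2028.
The thermophilic phase ends: Jul 28, 2028 + 19 days = Aug 16, 2028.
The pile is built: Jul 14, 2028.
The pile reaches peak temperature: Jul 14, 2028 + 11 days = Jul 25, 2028.
Curing is complete: Jul 25, 2028 + 29 days = Aug 23, 2028.
Both prerequisites met — the thermophilic phase ends (Aug 16, 2028), curing is complete (Aug 23, 2028); the later is Aug 23, 2028.
The compost is screened: Aug 23, 2028 + 18 days = Sep 10, 2028.

10 September 2028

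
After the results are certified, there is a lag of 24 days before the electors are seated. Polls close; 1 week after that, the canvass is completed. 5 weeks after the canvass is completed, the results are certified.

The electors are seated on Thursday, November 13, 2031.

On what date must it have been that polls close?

The electors are seated: Nov 13, 2031.
The results are certified: Nov 13, 2031 − 24 days = Oct 20, 2031.
The canvass is completed: Oct 20, 2031 − 5 weeks = Sep 15, 2031.
Polls close: Sep 15, 2031 − 1 week = Sep 8, 2031.

Monday, September 8, 2031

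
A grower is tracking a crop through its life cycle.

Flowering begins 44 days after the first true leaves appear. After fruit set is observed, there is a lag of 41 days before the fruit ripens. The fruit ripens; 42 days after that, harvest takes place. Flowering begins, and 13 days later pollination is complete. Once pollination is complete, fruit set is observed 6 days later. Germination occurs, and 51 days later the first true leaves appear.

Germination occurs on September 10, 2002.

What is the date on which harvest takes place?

March 26, 2003

Germination occurs: Sep 10, 2002.
The first true leaves appear: Sep 10, 2002 + 51 days = Oct 31, 2002.
Flowering begins: Oct 31, 2002 + 44 days = Dec 14, 2002.
Pollination is complete: Dec 14, 2002 + 13 days = Dec 27, 2002.
Fruit set is observed: Dec 27, 2002 + 6 days = Jan 2, 2003.
The fruit ripens: Jan 2, 2003 + 41 days = Feb 12, 2003.
Harvest takes place: Feb 12, 2003 + 42 days = Mar 26, 2003.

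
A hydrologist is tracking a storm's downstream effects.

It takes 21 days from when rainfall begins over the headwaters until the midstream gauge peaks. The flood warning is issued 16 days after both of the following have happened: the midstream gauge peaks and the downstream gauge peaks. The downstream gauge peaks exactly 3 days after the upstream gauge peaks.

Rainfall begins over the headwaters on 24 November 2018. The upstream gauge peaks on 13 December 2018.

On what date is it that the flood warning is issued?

Rainfall begins over the headwaters: Nov 24, 2018.
The midstream gauge peaks: Nov 24, 2018 + 21 days = Dec 15, 2018.
The upstream gauge peaks: Dec 13, 2018.
The downstream gauge peaks: Dec 13, 2018 + 3 days = Dec 16, 2018.
Both prerequisites met — the midstream gauge peaks (Dec 15, 2018), the downstream gauge peaks (Dec 16, 2018); the later is Dec 16, 2018.
The flood warning is issued: Dec 16, 2018 + 16 days = Jan 1, 2019.

1 January 2019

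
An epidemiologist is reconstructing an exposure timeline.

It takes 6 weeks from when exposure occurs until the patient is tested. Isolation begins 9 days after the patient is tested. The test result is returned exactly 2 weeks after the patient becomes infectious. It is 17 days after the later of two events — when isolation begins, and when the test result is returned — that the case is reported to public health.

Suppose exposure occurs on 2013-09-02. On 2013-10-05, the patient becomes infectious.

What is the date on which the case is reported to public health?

Exposure occurs: Sep 2, 2013.
The patient is tested: Sep 2, 2013 + 6 weeks = Oct 14, 2013.
Isolation begins: Oct 14, 2013 + 9 days = Oct 23, 2013.
The patient becomes infectious: Oct 5, 2013.
The test result is returned: Oct 5, 2013 + 2 weeks = Oct 19, 2013.
Both prerequisites met — isolation begins (Oct 23, 2013), the test result is returned (Oct 19, 2013); the later is Oct 23, 2013.
The case is reported to public health: Oct 23, 2013 + 17 days = Nov 9, 2013.

2013-11-09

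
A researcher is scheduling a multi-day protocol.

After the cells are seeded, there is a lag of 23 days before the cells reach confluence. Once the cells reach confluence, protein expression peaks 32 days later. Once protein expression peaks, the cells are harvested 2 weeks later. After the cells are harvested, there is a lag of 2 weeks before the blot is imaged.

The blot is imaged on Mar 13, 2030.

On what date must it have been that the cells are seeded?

The blot is imaged: Mar 13, 2030.
The cells are harvested: Mar 13, 2030 − 2 weeks = Feb 27, 2030.
Protein expression peaks: Feb 27, 2030 − 2 weeks = Feb 13, 2030.
The cells reach confluence: Feb 13, 2030 − 32 days = Jan 12, 2030.
The cells are seeded: Jan 12, 2030 − 23 days = Dec 20, 2029.

Dec 20, 2029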